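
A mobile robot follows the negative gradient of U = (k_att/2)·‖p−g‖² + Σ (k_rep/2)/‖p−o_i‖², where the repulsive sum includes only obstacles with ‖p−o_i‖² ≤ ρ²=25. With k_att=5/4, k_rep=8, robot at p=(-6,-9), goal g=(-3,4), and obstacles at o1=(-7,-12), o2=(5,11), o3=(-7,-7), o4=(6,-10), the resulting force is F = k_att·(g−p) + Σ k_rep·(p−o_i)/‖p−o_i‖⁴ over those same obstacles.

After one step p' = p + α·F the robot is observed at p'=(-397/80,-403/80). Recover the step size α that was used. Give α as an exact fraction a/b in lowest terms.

F_att = 5/4·(g−p) = 5/4·(3,13) = (3.7500,16.2500)
o1: d²=10 ≤ ρ²=25; F_rep = 8·(1,3)/10² = (0.0800,0.2400)
o2: d²=521 > ρ²=25 → inactive
o3: d²=5 ≤ ρ²=25; F_rep = 8·(1,-2)/5² = (0.3200,-0.6400)
o4: d²=145 > ρ²=25 → inactive
F = F_att + ΣF_rep = (4.1500,15.8500)
Δp = p'−p = (1.0375,3.9625); α = Δx/Fx = (83/80) / (83/20) = 1/4
check: Δy/Fy = (317/80) / (317/20) = 1/4 ✓

α = 1/4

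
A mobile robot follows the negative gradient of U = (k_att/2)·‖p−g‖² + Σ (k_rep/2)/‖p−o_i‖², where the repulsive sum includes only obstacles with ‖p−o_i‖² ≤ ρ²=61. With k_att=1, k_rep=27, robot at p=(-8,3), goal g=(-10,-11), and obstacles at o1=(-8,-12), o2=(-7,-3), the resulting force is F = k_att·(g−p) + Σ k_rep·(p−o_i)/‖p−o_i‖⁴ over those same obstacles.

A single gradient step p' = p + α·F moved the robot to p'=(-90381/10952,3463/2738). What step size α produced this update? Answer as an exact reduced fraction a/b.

α = 1/8

F_att = 1·(g−p) = 1·(-2,-14) = (-2.0000,-14.0000)
o1: d²=225 > ρ²=61 → inactive
o2: d²=37 ≤ ρ²=61; F_rep = 27·(-1,6)/37² = (-0.0197,0.1183)
F = F_att + ΣF_rep = (-2.0197,-13.8817)
Δp = p'−p = (-0.2525,-1.7352); α = Δx/Fx = (-2765/10952) / (-2765/1369) = 1/8
check: Δy/Fy = (-4751/2738) / (-19004/1369) = 1/8 ✓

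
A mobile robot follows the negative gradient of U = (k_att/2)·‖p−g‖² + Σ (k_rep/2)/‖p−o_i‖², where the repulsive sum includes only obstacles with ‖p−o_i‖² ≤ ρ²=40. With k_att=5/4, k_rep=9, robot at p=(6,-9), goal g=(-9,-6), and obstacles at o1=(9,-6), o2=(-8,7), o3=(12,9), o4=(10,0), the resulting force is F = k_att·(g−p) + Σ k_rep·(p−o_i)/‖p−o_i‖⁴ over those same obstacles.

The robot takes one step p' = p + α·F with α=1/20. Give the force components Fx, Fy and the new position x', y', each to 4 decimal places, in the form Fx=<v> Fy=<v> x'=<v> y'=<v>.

Fx=-18.8333 Fy=3.6667 x'=5.0583 y'=-8.8167

F_att = 5/4·(g−p) = 5/4·(-15,3) = (-18.7500,3.7500)
o1: d²=18 ≤ ρ²=40; F_rep = 9·(-3,-3)/18² = (-0.0833,-0.0833)
o2: d²=452 > ρ²=40 → inactive
o3: d²=360 > ρ²=40 → inactive
o4: d²=97 > ρ²=40 → inactive
F = F_att + ΣF_rep = (-18.8333,3.6667)
p' = p + 1/20·F = (5.0583,-8.8167)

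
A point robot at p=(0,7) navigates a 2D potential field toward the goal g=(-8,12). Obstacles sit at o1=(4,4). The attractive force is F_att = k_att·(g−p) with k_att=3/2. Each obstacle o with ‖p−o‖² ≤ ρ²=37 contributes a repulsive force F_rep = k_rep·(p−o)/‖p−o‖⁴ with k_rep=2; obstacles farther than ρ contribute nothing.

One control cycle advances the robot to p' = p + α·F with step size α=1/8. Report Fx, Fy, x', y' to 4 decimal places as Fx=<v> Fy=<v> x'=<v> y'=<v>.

F_att = 3/2·(g−p) = 3/2·(-8,5) = (-12.0000,7.5000)
o1: d²=25 ≤ ρ²=37; F_rep = 2·(-4,3)/25² = (-0.0128,0.0096)
F = F_att + ΣF_rep = (-12.0128,7.5096)
p' = p + 1/8·F = (-1.5016,7.9387)

Fx=-12.0128 Fy=7.5096 x'=-1.5016 y'=7.9387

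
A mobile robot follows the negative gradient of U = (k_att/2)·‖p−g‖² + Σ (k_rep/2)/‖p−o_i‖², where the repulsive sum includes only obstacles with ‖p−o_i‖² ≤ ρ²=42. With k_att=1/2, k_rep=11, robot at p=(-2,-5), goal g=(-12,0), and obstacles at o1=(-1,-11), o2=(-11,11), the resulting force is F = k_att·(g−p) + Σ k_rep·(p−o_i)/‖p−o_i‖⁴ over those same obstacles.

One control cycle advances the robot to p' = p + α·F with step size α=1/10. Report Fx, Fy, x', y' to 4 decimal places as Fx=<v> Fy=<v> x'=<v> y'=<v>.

F_att = 1/2·(g−p) = 1/2·(-10,5) = (-5.0000,2.5000)
o1: d²=37 ≤ ρ²=42; F_rep = 11·(-1,6)/37² = (-0.0080,0.0482)
o2: d²=337 > ρ²=42 → inactive
F = F_att + ΣF_rep = (-5.0080,2.5482)
p' = p + 1/10·F = (-2.5008,-4.7452)

Fx=-5.0080 Fy=2.5482 x'=-2.5008 y'=-4.7452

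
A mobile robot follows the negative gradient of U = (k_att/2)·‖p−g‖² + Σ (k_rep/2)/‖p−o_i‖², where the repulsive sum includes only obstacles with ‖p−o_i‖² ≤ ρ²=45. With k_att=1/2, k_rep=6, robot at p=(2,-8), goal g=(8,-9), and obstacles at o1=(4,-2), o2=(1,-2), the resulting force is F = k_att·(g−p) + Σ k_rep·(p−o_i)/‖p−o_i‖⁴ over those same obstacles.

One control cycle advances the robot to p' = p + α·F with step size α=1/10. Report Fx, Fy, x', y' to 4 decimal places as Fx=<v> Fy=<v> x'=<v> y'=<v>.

Fx=2.9969 Fy=-0.5488 x'=2.2997 y'=-8.0549

F_att = 1/2·(g−p) = 1/2·(6,-1) = (3.0000,-0.5000)
o1: d²=40 ≤ ρ²=45; F_rep = 6·(-2,-6)/40² = (-0.0075,-0.0225)
o2: d²=37 ≤ ρ²=45; F_rep = 6·(1,-6)/37² = (0.0044,-0.0263)
F = F_att + ΣF_rep = (2.9969,-0.5488)
p' = p + 1/10·F = (2.2997,-8.0549)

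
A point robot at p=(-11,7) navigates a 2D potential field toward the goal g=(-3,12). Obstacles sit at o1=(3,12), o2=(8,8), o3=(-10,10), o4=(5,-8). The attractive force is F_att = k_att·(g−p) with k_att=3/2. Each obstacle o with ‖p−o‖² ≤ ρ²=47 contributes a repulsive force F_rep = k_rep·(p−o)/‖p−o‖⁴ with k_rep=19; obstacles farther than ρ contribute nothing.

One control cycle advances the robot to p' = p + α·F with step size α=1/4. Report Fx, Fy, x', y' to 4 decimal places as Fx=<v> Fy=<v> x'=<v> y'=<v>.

F_att = 3/2·(g−p) = 3/2·(8,5) = (12.0000,7.5000)
o1: d²=221 > ρ²=47 → inactive
o2: d²=362 > ρ²=47 → inactive
o3: d²=10 ≤ ρ²=47; F_rep = 19·(-1,-3)/10² = (-0.1900,-0.5700)
o4: d²=481 > ρ²=47 → inactive
F = F_att + ΣF_rep = (11.8100,6.9300)
p' = p + 1/4·F = (-8.0475,8.7325)

Fx=11.8100 Fy=6.9300 x'=-8.0475 y'=8.7325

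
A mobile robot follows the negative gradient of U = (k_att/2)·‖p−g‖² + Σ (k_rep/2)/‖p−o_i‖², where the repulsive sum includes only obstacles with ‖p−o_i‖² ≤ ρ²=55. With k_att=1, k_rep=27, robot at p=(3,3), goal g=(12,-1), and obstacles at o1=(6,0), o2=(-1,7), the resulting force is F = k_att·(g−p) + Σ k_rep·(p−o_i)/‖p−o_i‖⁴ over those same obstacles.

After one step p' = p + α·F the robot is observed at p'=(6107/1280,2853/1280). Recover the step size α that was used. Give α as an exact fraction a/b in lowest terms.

F_att = 1·(g−p) = 1·(9,-4) = (9.0000,-4.0000)
o1: d²=18 ≤ ρ²=55; F_rep = 27·(-3,3)/18² = (-0.2500,0.2500)
o2: d²=32 ≤ ρ²=55; F_rep = 27·(4,-4)/32² = (0.1055,-0.1055)
F = F_att + ΣF_rep = (8.8555,-3.8555)
Δp = p'−p = (1.7711,-0.7711); α = Δx/Fx = (2267/1280) / (2267/256) = 1/5
check: Δy/Fy = (-987/1280) / (-987/256) = 1/5 ✓

α = 1/5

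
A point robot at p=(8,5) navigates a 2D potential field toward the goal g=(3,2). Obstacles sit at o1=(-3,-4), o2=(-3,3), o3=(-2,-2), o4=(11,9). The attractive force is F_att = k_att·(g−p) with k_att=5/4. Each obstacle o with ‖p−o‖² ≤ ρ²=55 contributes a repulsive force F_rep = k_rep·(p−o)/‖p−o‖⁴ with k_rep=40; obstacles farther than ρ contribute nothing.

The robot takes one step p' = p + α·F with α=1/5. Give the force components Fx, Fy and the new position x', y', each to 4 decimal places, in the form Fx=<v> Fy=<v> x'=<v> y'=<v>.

F_att = 5/4·(g−p) = 5/4·(-5,-3) = (-6.2500,-3.7500)
o1: d²=202 > ρ²=55 → inactive
o2: d²=125 > ρ²=55 → inactive
o3: d²=149 > ρ²=55 → inactive
o4: d²=25 ≤ ρ²=55; F_rep = 40·(-3,-4)/25² = (-0.1920,-0.2560)
F = F_att + ΣF_rep = (-6.4420,-4.0060)
p' = p + 1/5·F = (6.7116,4.1988)

Fx=-6.4420 Fy=-4.0060 x'=6.7116 y'=4.1988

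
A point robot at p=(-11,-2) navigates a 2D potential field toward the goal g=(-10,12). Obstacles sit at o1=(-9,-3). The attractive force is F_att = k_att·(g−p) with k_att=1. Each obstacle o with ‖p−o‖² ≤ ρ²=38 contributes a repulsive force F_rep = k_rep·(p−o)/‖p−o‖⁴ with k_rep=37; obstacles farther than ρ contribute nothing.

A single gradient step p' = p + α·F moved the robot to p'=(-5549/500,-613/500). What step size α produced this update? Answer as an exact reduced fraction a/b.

α = 1/20

F_att = 1·(g−p) = 1·(1,14) = (1.0000,14.0000)
o1: d²=5 ≤ ρ²=38; F_rep = 37·(-2,1)/5² = (-2.9600,1.4800)
F = F_att + ΣF_rep = (-1.9600,15.4800)
Δp = p'−p = (-0.0980,0.7740); α = Δx/Fx = (-49/500) / (-49/25) = 1/20
check: Δy/Fy = (387/500) / (387/25) = 1/20 ✓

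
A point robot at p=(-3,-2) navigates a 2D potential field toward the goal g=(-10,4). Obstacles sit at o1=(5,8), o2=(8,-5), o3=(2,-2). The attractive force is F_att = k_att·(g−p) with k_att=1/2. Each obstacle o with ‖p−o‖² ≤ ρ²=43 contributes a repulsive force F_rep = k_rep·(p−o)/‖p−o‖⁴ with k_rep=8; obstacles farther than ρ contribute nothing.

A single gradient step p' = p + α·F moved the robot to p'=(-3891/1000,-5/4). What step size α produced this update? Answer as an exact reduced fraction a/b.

F_att = 1/2·(g−p) = 1/2·(-7,6) = (-3.5000,3.0000)
o1: d²=164 > ρ²=43 → inactive
o2: d²=130 > ρ²=43 → inactive
o3: d²=25 ≤ ρ²=43; F_rep = 8·(-5,0)/25² = (-0.0640,0.0000)
F = F_att + ΣF_rep = (-3.5640,3.0000)
Δp = p'−p = (-0.8910,0.7500); α = Δx/Fx = (-891/1000) / (-891/250) = 1/4
check: Δy/Fy = (3/4) / (3) = 1/4 ✓

α = 1/4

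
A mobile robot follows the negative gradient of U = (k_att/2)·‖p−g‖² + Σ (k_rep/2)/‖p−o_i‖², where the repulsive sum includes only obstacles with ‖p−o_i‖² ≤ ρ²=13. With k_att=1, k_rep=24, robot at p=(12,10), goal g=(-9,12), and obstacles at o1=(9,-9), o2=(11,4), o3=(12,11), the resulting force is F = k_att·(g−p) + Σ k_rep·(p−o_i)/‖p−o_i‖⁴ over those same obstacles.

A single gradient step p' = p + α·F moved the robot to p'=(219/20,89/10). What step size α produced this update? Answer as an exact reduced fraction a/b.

F_att = 1·(g−p) = 1·(-21,2) = (-21.0000,2.0000)
o1: d²=370 > ρ²=13 → inactive
o2: d²=37 > ρ²=13 → inactive
o3: d²=1 ≤ ρ²=13; F_rep = 24·(0,-1)/1² = (0.0000,-24.0000)
F = F_att + ΣF_rep = (-21.0000,-22.0000)
Δp = p'−p = (-1.0500,-1.1000); α = Δx/Fx = (-21/20) / (-21) = 1/20
check: Δy/Fy = (-11/10) / (-22) = 1/20 ✓

α = 1/20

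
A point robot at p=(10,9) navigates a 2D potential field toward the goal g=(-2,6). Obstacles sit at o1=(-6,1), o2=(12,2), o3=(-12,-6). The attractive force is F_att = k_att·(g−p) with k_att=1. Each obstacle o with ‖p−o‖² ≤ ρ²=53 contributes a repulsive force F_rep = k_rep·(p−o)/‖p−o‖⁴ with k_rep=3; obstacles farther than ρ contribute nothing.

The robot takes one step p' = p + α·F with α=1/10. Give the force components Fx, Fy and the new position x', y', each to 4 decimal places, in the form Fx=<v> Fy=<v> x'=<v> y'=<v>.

F_att = 1·(g−p) = 1·(-12,-3) = (-12.0000,-3.0000)
o1: d²=320 > ρ²=53 → inactive
o2: d²=53 ≤ ρ²=53; F_rep = 3·(-2,7)/53² = (-0.0021,0.0075)
o3: d²=709 > ρ²=53 → inactive
F = F_att + ΣF_rep = (-12.0021,-2.9925)
p' = p + 1/10·F = (8.7998,8.7007)

Fx=-12.0021 Fy=-2.9925 x'=8.7998 y'=8.7007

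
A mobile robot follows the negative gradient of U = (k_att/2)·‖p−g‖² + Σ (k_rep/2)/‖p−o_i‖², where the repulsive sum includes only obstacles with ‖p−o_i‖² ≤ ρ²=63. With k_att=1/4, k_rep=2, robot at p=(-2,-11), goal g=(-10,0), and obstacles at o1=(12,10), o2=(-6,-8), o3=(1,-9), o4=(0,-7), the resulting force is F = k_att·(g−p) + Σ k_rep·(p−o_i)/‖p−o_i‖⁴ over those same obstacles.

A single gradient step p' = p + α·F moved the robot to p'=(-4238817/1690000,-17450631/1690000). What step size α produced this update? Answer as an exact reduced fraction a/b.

F_att = 1/4·(g−p) = 1/4·(-8,11) = (-2.0000,2.7500)
o1: d²=637 > ρ²=63 → inactive
o2: d²=25 ≤ ρ²=63; F_rep = 2·(4,-3)/25² = (0.0128,-0.0096)
o3: d²=13 ≤ ρ²=63; F_rep = 2·(-3,-2)/13² = (-0.0355,-0.0237)
o4: d²=20 ≤ ρ²=63; F_rep = 2·(-2,-4)/20² = (-0.0100,-0.0200)
F = F_att + ΣF_rep = (-2.0327,2.6967)
Δp = p'−p = (-0.5082,0.6742); α = Δx/Fx = (-858817/1690000) / (-858817/422500) = 1/4
check: Δy/Fy = (1139369/1690000) / (1139369/422500) = 1/4 ✓

α = 1/4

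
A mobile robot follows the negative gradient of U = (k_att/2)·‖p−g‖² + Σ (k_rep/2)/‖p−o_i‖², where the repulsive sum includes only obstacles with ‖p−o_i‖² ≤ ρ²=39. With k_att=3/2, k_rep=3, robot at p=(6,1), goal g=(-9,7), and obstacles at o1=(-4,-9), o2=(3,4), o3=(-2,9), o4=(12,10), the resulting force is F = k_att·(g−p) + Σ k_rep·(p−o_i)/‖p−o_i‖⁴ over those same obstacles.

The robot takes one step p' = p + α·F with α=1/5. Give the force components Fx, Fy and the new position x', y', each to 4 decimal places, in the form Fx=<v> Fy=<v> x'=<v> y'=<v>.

Fx=-22.4722 Fy=8.9722 x'=1.5056 y'=2.7944

F_att = 3/2·(g−p) = 3/2·(-15,6) = (-22.5000,9.0000)
o1: d²=200 > ρ²=39 → inactive
o2: d²=18 ≤ ρ²=39; F_rep = 3·(3,-3)/18² = (0.0278,-0.0278)
o3: d²=128 > ρ²=39 → inactive
o4: d²=117 > ρ²=39 → inactive
F = F_att + ΣF_rep = (-22.4722,8.9722)
p' = p + 1/5·F = (1.5056,2.7944)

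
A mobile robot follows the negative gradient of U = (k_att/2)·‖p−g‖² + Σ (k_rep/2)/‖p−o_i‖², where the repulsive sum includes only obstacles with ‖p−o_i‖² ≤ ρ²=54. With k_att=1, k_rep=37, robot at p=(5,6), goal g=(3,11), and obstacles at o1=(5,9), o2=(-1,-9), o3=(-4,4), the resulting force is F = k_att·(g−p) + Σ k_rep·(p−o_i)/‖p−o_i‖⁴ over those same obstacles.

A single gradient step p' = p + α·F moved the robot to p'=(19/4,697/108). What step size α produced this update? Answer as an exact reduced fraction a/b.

F_att = 1·(g−p) = 1·(-2,5) = (-2.0000,5.0000)
o1: d²=9 ≤ ρ²=54; F_rep = 37·(0,-3)/9² = (0.0000,-1.3704)
o2: d²=261 > ρ²=54 → inactive
o3: d²=85 > ρ²=54 → inactive
F = F_att + ΣF_rep = (-2.0000,3.6296)
Δp = p'−p = (-0.2500,0.4537); α = Δx/Fx = (-1/4) / (-2) = 1/8
check: Δy/Fy = (49/108) / (98/27) = 1/8 ✓

α = 1/8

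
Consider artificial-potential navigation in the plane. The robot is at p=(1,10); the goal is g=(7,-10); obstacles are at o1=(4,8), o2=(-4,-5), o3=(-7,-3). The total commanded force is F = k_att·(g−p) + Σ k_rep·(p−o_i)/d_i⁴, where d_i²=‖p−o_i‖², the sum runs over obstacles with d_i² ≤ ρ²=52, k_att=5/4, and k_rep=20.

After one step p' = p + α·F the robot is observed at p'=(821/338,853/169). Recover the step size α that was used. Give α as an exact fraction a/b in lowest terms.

F_att = 5/4·(g−p) = 5/4·(6,-20) = (7.5000,-25.0000)
o1: d²=13 ≤ ρ²=52; F_rep = 20·(-3,2)/13² = (-0.3550,0.2367)
o2: d²=250 > ρ²=52 → inactive
o3: d²=233 > ρ²=52 → inactive
F = F_att + ΣF_rep = (7.1450,-24.7633)
Δp = p'−p = (1.4290,-4.9527); α = Δx/Fx = (483/338) / (2415/338) = 1/5
check: Δy/Fy = (-837/169) / (-4185/169) = 1/5 ✓

α = 1/5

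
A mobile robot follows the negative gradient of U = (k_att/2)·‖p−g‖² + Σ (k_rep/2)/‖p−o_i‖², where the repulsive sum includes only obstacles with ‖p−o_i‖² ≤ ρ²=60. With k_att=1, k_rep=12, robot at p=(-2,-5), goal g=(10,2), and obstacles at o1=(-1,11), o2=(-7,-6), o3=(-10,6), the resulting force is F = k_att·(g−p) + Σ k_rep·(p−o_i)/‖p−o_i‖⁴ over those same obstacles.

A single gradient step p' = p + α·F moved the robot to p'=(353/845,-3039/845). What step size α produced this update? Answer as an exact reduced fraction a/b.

α = 1/5

F_att = 1·(g−p) = 1·(12,7) = (12.0000,7.0000)
o1: d²=257 > ρ²=60 → inactive
o2: d²=26 ≤ ρ²=60; F_rep = 12·(5,1)/26² = (0.0888,0.0178)
o3: d²=185 > ρ²=60 → inactive
F = F_att + ΣF_rep = (12.0888,7.0178)
Δp = p'−p = (2.4178,1.4036); α = Δx/Fx = (2043/845) / (2043/169) = 1/5
check: Δy/Fy = (1186/845) / (1186/169) = 1/5 ✓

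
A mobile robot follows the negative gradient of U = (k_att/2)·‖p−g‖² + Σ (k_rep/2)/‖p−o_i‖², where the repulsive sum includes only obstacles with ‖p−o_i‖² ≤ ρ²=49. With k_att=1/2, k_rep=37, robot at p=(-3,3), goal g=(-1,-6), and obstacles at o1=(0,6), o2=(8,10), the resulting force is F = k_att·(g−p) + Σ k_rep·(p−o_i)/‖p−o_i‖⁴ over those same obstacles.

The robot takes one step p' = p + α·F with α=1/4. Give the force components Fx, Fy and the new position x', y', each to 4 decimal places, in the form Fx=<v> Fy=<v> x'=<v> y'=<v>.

Fx=0.6574 Fy=-4.8426 x'=-2.8356 y'=1.7894

F_att = 1/2·(g−p) = 1/2·(2,-9) = (1.0000,-4.5000)
o1: d²=18 ≤ ρ²=49; F_rep = 37·(-3,-3)/18² = (-0.3426,-0.3426)
o2: d²=170 > ρ²=49 → inactive
F = F_att + ΣF_rep = (0.6574,-4.8426)
p' = p + 1/4·F = (-2.8356,1.7894)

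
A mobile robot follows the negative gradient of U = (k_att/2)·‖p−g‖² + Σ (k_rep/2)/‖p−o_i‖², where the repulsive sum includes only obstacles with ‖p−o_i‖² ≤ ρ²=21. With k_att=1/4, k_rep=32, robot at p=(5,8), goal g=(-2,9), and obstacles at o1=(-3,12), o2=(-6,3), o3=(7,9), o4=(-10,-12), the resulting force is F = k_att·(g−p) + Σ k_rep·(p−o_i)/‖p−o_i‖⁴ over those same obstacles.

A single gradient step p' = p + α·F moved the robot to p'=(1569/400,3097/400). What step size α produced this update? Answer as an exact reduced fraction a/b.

α = 1/4

F_att = 1/4·(g−p) = 1/4·(-7,1) = (-1.7500,0.2500)
o1: d²=80 > ρ²=21 → inactive
o2: d²=146 > ρ²=21 → inactive
o3: d²=5 ≤ ρ²=21; F_rep = 32·(-2,-1)/5² = (-2.5600,-1.2800)
o4: d²=625 > ρ²=21 → inactive
F = F_att + ΣF_rep = (-4.3100,-1.0300)
Δp = p'−p = (-1.0775,-0.2575); α = Δx/Fx = (-431/400) / (-431/100) = 1/4
check: Δy/Fy = (-103/400) / (-103/100) = 1/4 ✓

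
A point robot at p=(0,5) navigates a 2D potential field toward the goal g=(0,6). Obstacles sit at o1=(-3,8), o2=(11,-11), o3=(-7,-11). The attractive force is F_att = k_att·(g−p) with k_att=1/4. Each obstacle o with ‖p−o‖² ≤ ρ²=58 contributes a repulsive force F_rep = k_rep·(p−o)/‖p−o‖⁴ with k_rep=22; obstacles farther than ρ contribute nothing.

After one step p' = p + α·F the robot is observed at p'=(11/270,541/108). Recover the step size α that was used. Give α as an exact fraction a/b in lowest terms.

F_att = 1/4·(g−p) = 1/4·(0,1) = (0.0000,0.2500)
o1: d²=18 ≤ ρ²=58; F_rep = 22·(3,-3)/18² = (0.2037,-0.2037)
o2: d²=377 > ρ²=58 → inactive
o3: d²=305 > ρ²=58 → inactive
F = F_att + ΣF_rep = (0.2037,0.0463)
Δp = p'−p = (0.0407,0.0093); α = Δx/Fx = (11/270) / (11/54) = 1/5
check: Δy/Fy = (1/108) / (5/108) = 1/5 ✓

α = 1/5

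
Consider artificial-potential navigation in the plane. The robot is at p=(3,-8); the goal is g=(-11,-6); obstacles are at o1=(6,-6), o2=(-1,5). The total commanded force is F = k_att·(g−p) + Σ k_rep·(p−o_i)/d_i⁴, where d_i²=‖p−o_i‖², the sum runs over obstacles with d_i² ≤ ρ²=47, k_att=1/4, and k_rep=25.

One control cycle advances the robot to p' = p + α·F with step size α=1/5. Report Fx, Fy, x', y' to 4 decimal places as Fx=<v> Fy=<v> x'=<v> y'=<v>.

Fx=-3.9438 Fy=0.2041 x'=2.2112 y'=-7.9592

F_att = 1/4·(g−p) = 1/4·(-14,2) = (-3.5000,0.5000)
o1: d²=13 ≤ ρ²=47; F_rep = 25·(-3,-2)/13² = (-0.4438,-0.2959)
o2: d²=185 > ρ²=47 → inactive
F = F_att + ΣF_rep = (-3.9438,0.2041)
p' = p + 1/5·F = (2.2112,-7.9592)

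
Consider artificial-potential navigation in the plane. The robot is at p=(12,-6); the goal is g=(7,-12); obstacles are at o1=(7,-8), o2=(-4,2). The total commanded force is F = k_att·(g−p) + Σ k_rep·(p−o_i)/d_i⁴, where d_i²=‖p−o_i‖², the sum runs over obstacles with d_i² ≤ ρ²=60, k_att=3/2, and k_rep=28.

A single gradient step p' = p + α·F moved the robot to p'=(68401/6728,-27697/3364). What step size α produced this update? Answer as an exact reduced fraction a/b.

α = 1/4

F_att = 3/2·(g−p) = 3/2·(-5,-6) = (-7.5000,-9.0000)
o1: d²=29 ≤ ρ²=60; F_rep = 28·(5,2)/29² = (0.1665,0.0666)
o2: d²=320 > ρ²=60 → inactive
F = F_att + ΣF_rep = (-7.3335,-8.9334)
Δp = p'−p = (-1.8334,-2.2334); α = Δx/Fx = (-12335/6728) / (-12335/1682) = 1/4
check: Δy/Fy = (-7513/3364) / (-7513/841) = 1/4 ✓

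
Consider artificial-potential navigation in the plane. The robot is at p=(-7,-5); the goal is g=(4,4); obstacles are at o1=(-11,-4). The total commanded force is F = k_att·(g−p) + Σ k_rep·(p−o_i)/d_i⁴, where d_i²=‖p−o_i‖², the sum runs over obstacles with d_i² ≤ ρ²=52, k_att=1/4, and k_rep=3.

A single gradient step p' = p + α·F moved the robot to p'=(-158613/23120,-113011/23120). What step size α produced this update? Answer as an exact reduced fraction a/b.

F_att = 1/4·(g−p) = 1/4·(11,9) = (2.7500,2.2500)
o1: d²=17 ≤ ρ²=52; F_rep = 3·(4,-1)/17² = (0.0415,-0.0104)
F = F_att + ΣF_rep = (2.7915,2.2396)
Δp = p'−p = (0.1396,0.1120); α = Δx/Fx = (3227/23120) / (3227/1156) = 1/20
check: Δy/Fy = (2589/23120) / (2589/1156) = 1/20 ✓

α = 1/20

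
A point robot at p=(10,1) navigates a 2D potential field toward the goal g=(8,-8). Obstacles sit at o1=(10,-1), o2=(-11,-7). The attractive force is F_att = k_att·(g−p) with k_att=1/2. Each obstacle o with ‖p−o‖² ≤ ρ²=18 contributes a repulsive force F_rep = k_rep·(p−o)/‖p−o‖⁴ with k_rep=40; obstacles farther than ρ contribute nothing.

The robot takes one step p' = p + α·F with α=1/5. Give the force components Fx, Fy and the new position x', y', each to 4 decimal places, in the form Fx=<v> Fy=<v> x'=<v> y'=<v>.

Fx=-1.0000 Fy=0.5000 x'=9.8000 y'=1.1000

F_att = 1/2·(g−p) = 1/2·(-2,-9) = (-1.0000,-4.5000)
o1: d²=4 ≤ ρ²=18; F_rep = 40·(0,2)/4² = (0.0000,5.0000)
o2: d²=505 > ρ²=18 → inactive
F = F_att + ΣF_rep = (-1.0000,0.5000)
p' = p + 1/5·F = (9.8000,1.1000)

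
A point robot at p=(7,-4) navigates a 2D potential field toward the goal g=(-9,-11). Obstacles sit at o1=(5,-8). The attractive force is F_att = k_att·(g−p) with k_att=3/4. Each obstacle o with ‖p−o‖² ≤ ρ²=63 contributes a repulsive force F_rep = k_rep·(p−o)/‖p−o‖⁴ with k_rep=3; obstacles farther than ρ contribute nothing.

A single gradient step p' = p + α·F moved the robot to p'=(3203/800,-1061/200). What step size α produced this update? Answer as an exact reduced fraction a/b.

F_att = 3/4·(g−p) = 3/4·(-16,-7) = (-12.0000,-5.2500)
o1: d²=20 ≤ ρ²=63; F_rep = 3·(2,4)/20² = (0.0150,0.0300)
F = F_att + ΣF_rep = (-11.9850,-5.2200)
Δp = p'−p = (-2.9962,-1.3050); α = Δx/Fx = (-2397/800) / (-2397/200) = 1/4
check: Δy/Fy = (-261/200) / (-261/50) = 1/4 ✓

α = 1/4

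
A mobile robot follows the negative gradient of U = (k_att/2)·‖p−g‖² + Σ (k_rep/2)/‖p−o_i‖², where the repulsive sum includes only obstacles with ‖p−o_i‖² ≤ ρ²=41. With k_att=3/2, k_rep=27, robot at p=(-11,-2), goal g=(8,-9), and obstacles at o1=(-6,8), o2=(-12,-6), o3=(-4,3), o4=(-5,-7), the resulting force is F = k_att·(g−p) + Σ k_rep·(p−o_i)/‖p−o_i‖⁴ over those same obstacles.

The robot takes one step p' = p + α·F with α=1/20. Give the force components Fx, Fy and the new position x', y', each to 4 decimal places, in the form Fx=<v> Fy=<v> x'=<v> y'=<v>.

F_att = 3/2·(g−p) = 3/2·(19,-7) = (28.5000,-10.5000)
o1: d²=125 > ρ²=41 → inactive
o2: d²=17 ≤ ρ²=41; F_rep = 27·(1,4)/17² = (0.0934,0.3737)
o3: d²=74 > ρ²=41 → inactive
o4: d²=61 > ρ²=41 → inactive
F = F_att + ΣF_rep = (28.5934,-10.1263)
p' = p + 1/20·F = (-9.5703,-2.5063)

Fx=28.5934 Fy=-10.1263 x'=-9.5703 y'=-2.5063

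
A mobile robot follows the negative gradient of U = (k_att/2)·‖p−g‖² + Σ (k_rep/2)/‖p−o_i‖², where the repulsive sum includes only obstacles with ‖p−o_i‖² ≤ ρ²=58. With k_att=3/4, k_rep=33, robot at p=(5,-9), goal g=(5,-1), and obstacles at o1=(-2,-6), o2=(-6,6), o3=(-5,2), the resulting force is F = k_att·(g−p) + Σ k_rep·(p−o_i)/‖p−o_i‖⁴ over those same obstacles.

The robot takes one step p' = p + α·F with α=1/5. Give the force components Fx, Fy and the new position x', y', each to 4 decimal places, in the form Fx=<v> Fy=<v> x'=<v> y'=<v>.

Fx=0.0687 Fy=5.9706 x'=5.0137 y'=-7.8059

F_att = 3/4·(g−p) = 3/4·(0,8) = (0.0000,6.0000)
o1: d²=58 ≤ ρ²=58; F_rep = 33·(7,-3)/58² = (0.0687,-0.0294)
o2: d²=346 > ρ²=58 → inactive
o3: d²=221 > ρ²=58 → inactive
F = F_att + ΣF_rep = (0.0687,5.9706)
p' = p + 1/5·F = (5.0137,-7.8059)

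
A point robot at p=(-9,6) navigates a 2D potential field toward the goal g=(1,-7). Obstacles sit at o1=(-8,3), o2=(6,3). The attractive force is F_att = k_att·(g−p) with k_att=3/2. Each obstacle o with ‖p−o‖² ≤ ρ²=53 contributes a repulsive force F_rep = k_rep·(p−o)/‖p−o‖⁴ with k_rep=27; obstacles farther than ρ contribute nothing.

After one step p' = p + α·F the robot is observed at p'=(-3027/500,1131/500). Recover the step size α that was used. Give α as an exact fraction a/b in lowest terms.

F_att = 3/2·(g−p) = 3/2·(10,-13) = (15.0000,-19.5000)
o1: d²=10 ≤ ρ²=53; F_rep = 27·(-1,3)/10² = (-0.2700,0.8100)
o2: d²=234 > ρ²=53 → inactive
F = F_att + ΣF_rep = (14.7300,-18.6900)
Δp = p'−p = (2.9460,-3.7380); α = Δx/Fx = (1473/500) / (1473/100) = 1/5
check: Δy/Fy = (-1869/500) / (-1869/100) = 1/5 ✓

α = 1/5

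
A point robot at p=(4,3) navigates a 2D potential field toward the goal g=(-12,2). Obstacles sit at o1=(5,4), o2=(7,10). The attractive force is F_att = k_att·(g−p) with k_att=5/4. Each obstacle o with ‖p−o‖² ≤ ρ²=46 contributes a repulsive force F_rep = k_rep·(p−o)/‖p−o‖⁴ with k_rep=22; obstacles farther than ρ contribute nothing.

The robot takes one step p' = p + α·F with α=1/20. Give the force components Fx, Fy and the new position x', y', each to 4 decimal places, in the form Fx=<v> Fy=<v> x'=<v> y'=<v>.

F_att = 5/4·(g−p) = 5/4·(-16,-1) = (-20.0000,-1.2500)
o1: d²=2 ≤ ρ²=46; F_rep = 22·(-1,-1)/2² = (-5.5000,-5.5000)
o2: d²=58 > ρ²=46 → inactive
F = F_att + ΣF_rep = (-25.5000,-6.7500)
p' = p + 1/20·F = (2.7250,2.6625)

Fx=-25.5000 Fy=-6.7500 x'=2.7250 y'=2.6625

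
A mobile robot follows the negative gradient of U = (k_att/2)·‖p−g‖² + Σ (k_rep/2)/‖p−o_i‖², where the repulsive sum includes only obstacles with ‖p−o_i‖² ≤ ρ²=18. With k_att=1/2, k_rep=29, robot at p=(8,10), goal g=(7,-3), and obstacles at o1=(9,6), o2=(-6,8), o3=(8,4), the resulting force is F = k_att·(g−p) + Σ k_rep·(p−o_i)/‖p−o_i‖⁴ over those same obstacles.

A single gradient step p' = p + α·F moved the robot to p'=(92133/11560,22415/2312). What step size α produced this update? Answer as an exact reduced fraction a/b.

F_att = 1/2·(g−p) = 1/2·(-1,-13) = (-0.5000,-6.5000)
o1: d²=17 ≤ ρ²=18; F_rep = 29·(-1,4)/17² = (-0.1003,0.4014)
o2: d²=200 > ρ²=18 → inactive
o3: d²=36 > ρ²=18 → inactive
F = F_att + ΣF_rep = (-0.6003,-6.0986)
Δp = p'−p = (-0.0300,-0.3049); α = Δx/Fx = (-347/11560) / (-347/578) = 1/20
check: Δy/Fy = (-705/2312) / (-3525/578) = 1/20 ✓

α = 1/20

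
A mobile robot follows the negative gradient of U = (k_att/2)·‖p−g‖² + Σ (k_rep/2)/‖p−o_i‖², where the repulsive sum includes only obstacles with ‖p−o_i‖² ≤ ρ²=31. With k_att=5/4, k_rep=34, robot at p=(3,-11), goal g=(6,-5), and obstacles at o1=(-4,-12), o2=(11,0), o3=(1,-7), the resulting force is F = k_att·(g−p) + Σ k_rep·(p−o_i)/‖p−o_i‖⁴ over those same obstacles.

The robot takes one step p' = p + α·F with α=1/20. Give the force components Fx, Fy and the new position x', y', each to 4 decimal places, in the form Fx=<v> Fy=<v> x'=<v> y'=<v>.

Fx=3.9200 Fy=7.1600 x'=3.1960 y'=-10.6420

F_att = 5/4·(g−p) = 5/4·(3,6) = (3.7500,7.5000)
o1: d²=50 > ρ²=31 → inactive
o2: d²=185 > ρ²=31 → inactive
o3: d²=20 ≤ ρ²=31; F_rep = 34·(2,-4)/20² = (0.1700,-0.3400)
F = F_att + ΣF_rep = (3.9200,7.1600)
p' = p + 1/20·F = (3.1960,-10.6420)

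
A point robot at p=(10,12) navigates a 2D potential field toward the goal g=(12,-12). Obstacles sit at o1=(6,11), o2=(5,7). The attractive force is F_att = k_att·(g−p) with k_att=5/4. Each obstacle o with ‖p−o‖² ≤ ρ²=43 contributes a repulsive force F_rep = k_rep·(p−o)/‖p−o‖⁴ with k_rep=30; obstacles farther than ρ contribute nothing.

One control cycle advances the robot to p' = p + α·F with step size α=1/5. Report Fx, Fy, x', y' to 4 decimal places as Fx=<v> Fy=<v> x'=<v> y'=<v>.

F_att = 5/4·(g−p) = 5/4·(2,-24) = (2.5000,-30.0000)
o1: d²=17 ≤ ρ²=43; F_rep = 30·(4,1)/17² = (0.4152,0.1038)
o2: d²=50 > ρ²=43 → inactive
F = F_att + ΣF_rep = (2.9152,-29.8962)
p' = p + 1/5·F = (10.5830,6.0208)

Fx=2.9152 Fy=-29.8962 x'=10.5830 y'=6.0208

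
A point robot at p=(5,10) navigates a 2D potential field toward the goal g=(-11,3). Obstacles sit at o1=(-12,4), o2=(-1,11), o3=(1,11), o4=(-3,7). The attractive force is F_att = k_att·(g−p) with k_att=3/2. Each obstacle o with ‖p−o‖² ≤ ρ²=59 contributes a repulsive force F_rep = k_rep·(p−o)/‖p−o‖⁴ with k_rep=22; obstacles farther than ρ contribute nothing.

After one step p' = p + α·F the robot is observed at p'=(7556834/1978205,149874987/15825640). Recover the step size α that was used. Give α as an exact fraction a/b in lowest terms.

α = 1/20

F_att = 3/2·(g−p) = 3/2·(-16,-7) = (-24.0000,-10.5000)
o1: d²=325 > ρ²=59 → inactive
o2: d²=37 ≤ ρ²=59; F_rep = 22·(6,-1)/37² = (0.0964,-0.0161)
o3: d²=17 ≤ ρ²=59; F_rep = 22·(4,-1)/17² = (0.3045,-0.0761)
o4: d²=73 > ρ²=59 → inactive
F = F_att + ΣF_rep = (-23.5991,-10.5922)
Δp = p'−p = (-1.1800,-0.5296); α = Δx/Fx = (-2334191/1978205) / (-9336764/395641) = 1/20
check: Δy/Fy = (-8381413/15825640) / (-8381413/791282) = 1/20 ✓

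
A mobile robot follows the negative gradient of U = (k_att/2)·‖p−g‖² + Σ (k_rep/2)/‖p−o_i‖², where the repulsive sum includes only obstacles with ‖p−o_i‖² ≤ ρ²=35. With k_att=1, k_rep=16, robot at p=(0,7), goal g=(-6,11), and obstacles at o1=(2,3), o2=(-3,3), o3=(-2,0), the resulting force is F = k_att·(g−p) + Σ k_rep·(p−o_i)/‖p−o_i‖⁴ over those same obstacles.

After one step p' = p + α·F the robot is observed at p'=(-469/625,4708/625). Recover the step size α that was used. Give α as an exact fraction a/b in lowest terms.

α = 1/8

F_att = 1·(g−p) = 1·(-6,4) = (-6.0000,4.0000)
o1: d²=20 ≤ ρ²=35; F_rep = 16·(-2,4)/20² = (-0.0800,0.1600)
o2: d²=25 ≤ ρ²=35; F_rep = 16·(3,4)/25² = (0.0768,0.1024)
o3: d²=53 > ρ²=35 → inactive
F = F_att + ΣF_rep = (-6.0032,4.2624)
Δp = p'−p = (-0.7504,0.5328); α = Δx/Fx = (-469/625) / (-3752/625) = 1/8
check: Δy/Fy = (333/625) / (2664/625) = 1/8 ✓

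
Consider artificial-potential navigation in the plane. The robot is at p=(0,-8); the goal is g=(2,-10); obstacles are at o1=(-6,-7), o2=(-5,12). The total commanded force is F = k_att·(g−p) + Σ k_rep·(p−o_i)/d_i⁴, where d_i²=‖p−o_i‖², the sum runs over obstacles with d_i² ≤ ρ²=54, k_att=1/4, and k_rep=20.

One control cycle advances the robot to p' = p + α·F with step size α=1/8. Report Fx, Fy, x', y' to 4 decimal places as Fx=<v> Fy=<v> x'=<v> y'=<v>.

F_att = 1/4·(g−p) = 1/4·(2,-2) = (0.5000,-0.5000)
o1: d²=37 ≤ ρ²=54; F_rep = 20·(6,-1)/37² = (0.0877,-0.0146)
o2: d²=425 > ρ²=54 → inactive
F = F_att + ΣF_rep = (0.5877,-0.5146)
p' = p + 1/8·F = (0.0735,-8.0643)

Fx=0.5877 Fy=-0.5146 x'=0.0735 y'=-8.0643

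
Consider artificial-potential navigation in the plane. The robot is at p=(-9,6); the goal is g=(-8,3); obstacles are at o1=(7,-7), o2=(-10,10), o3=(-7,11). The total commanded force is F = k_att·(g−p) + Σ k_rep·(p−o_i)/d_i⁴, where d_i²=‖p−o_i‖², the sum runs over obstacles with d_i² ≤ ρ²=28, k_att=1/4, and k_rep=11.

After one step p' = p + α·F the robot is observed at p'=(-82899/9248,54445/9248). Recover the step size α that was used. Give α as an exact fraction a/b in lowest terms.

F_att = 1/4·(g−p) = 1/4·(1,-3) = (0.2500,-0.7500)
o1: d²=425 > ρ²=28 → inactive
o2: d²=17 ≤ ρ²=28; F_rep = 11·(1,-4)/17² = (0.0381,-0.1522)
o3: d²=29 > ρ²=28 → inactive
F = F_att + ΣF_rep = (0.2881,-0.9022)
Δp = p'−p = (0.0360,-0.1128); α = Δx/Fx = (333/9248) / (333/1156) = 1/8
check: Δy/Fy = (-1043/9248) / (-1043/1156) = 1/8 ✓

α = 1/8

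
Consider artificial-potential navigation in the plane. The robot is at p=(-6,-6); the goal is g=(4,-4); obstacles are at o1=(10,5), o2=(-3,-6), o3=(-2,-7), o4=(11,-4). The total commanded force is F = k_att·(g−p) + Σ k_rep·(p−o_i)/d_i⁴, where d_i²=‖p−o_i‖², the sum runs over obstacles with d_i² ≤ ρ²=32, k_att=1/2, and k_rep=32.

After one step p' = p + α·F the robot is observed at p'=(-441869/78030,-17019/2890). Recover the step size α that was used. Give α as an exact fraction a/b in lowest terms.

α = 1/10

F_att = 1/2·(g−p) = 1/2·(10,2) = (5.0000,1.0000)
o1: d²=377 > ρ²=32 → inactive
o2: d²=9 ≤ ρ²=32; F_rep = 32·(-3,0)/9² = (-1.1852,0.0000)
o3: d²=17 ≤ ρ²=32; F_rep = 32·(-4,1)/17² = (-0.4429,0.1107)
o4: d²=293 > ρ²=32 → inactive
F = F_att + ΣF_rep = (3.3719,1.1107)
Δp = p'−p = (0.3372,0.1111); α = Δx/Fx = (26311/78030) / (26311/7803) = 1/10
check: Δy/Fy = (321/2890) / (321/289) = 1/10 ✓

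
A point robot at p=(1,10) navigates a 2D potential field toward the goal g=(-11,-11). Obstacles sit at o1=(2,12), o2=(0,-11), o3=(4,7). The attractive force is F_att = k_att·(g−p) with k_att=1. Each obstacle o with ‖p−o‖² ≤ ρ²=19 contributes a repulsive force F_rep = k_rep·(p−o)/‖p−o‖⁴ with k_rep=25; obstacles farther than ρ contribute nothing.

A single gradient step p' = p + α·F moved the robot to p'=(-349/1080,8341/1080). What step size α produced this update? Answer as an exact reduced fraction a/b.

α = 1/10

F_att = 1·(g−p) = 1·(-12,-21) = (-12.0000,-21.0000)
o1: d²=5 ≤ ρ²=19; F_rep = 25·(-1,-2)/5² = (-1.0000,-2.0000)
o2: d²=442 > ρ²=19 → inactive
o3: d²=18 ≤ ρ²=19; F_rep = 25·(-3,3)/18² = (-0.2315,0.2315)
F = F_att + ΣF_rep = (-13.2315,-22.7685)
Δp = p'−p = (-1.3231,-2.2769); α = Δx/Fx = (-1429/1080) / (-1429/108) = 1/10
check: Δy/Fy = (-2459/1080) / (-2459/108) = 1/10 ✓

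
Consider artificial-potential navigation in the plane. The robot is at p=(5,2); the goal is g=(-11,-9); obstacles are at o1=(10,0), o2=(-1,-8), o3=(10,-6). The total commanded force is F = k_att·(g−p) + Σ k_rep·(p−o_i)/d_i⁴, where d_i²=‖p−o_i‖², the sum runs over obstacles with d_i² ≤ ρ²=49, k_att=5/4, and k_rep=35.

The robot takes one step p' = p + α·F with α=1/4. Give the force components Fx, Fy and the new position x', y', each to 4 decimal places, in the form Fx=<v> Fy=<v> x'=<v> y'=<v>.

Fx=-20.2081 Fy=-13.6668 x'=-0.0520 y'=-1.4167

F_att = 5/4·(g−p) = 5/4·(-16,-11) = (-20.0000,-13.7500)
o1: d²=29 ≤ ρ²=49; F_rep = 35·(-5,2)/29² = (-0.2081,0.0832)
o2: d²=136 > ρ²=49 → inactive
o3: d²=89 > ρ²=49 → inactive
F = F_att + ΣF_rep = (-20.2081,-13.6668)
p' = p + 1/4·F = (-0.0520,-1.4167)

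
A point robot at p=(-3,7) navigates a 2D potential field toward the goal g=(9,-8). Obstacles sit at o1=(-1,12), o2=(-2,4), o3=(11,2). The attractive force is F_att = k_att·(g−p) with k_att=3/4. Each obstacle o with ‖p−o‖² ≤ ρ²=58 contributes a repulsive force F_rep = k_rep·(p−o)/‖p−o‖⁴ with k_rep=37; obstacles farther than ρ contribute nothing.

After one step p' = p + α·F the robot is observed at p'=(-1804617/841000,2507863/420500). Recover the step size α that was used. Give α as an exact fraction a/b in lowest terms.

F_att = 3/4·(g−p) = 3/4·(12,-15) = (9.0000,-11.2500)
o1: d²=29 ≤ ρ²=58; F_rep = 37·(-2,-5)/29² = (-0.0880,-0.2200)
o2: d²=10 ≤ ρ²=58; F_rep = 37·(-1,3)/10² = (-0.3700,1.1100)
o3: d²=221 > ρ²=58 → inactive
F = F_att + ΣF_rep = (8.5420,-10.3600)
Δp = p'−p = (0.8542,-1.0360); α = Δx/Fx = (718383/841000) / (718383/84100) = 1/10
check: Δy/Fy = (-435637/420500) / (-435637/42050) = 1/10 ✓

α = 1/10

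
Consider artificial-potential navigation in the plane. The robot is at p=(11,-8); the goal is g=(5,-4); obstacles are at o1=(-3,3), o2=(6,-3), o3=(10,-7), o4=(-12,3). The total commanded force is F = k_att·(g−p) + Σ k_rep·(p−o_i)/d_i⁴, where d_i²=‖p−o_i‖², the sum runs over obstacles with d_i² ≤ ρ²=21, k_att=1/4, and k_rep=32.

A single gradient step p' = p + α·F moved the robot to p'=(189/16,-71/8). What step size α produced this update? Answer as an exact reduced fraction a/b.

F_att = 1/4·(g−p) = 1/4·(-6,4) = (-1.5000,1.0000)
o1: d²=317 > ρ²=21 → inactive
o2: d²=50 > ρ²=21 → inactive
o3: d²=2 ≤ ρ²=21; F_rep = 32·(1,-1)/2² = (8.0000,-8.0000)
o4: d²=650 > ρ²=21 → inactive
F = F_att + ΣF_rep = (6.5000,-7.0000)
Δp = p'−p = (0.8125,-0.8750); α = Δx/Fx = (13/16) / (13/2) = 1/8
check: Δy/Fy = (-7/8) / (-7) = 1/8 ✓

α = 1/8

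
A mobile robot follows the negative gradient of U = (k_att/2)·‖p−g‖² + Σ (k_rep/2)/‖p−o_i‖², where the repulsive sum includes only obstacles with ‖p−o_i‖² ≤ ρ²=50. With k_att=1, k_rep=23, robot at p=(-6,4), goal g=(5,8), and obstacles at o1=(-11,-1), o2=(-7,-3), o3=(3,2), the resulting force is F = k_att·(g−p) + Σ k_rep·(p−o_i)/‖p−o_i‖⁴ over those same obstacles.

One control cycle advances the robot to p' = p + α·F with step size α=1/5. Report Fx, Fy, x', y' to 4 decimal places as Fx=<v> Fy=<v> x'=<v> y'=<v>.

F_att = 1·(g−p) = 1·(11,4) = (11.0000,4.0000)
o1: d²=50 ≤ ρ²=50; F_rep = 23·(5,5)/50² = (0.0460,0.0460)
o2: d²=50 ≤ ρ²=50; F_rep = 23·(1,7)/50² = (0.0092,0.0644)
o3: d²=85 > ρ²=50 → inactive
F = F_att + ΣF_rep = (11.0552,4.1104)
p' = p + 1/5·F = (-3.7890,4.8221)

Fx=11.0552 Fy=4.1104 x'=-3.7890 y'=4.8221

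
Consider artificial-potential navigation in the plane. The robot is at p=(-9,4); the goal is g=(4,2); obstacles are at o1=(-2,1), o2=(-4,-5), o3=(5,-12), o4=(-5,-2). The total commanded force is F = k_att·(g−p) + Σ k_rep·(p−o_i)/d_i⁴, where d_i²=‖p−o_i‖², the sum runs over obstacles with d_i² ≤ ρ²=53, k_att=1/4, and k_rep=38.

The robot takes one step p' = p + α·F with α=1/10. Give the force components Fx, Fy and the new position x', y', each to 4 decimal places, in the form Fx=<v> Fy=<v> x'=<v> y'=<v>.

Fx=3.1938 Fy=-0.4157 x'=-8.6806 y'=3.9584

F_att = 1/4·(g−p) = 1/4·(13,-2) = (3.2500,-0.5000)
o1: d²=58 > ρ²=53 → inactive
o2: d²=106 > ρ²=53 → inactive
o3: d²=452 > ρ²=53 → inactive
o4: d²=52 ≤ ρ²=53; F_rep = 38·(-4,6)/52² = (-0.0562,0.0843)
F = F_att + ΣF_rep = (3.1938,-0.4157)
p' = p + 1/10·F = (-8.6806,3.9584)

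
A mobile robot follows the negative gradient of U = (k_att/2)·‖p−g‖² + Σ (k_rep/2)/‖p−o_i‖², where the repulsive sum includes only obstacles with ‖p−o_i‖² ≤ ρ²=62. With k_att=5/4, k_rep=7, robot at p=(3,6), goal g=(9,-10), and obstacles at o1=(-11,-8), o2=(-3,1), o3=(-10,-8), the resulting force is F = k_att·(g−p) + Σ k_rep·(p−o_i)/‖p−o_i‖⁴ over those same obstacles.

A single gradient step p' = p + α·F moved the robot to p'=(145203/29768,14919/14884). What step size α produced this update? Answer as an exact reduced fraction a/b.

α = 1/4

F_att = 5/4·(g−p) = 5/4·(6,-16) = (7.5000,-20.0000)
o1: d²=392 > ρ²=62 → inactive
o2: d²=61 ≤ ρ²=62; F_rep = 7·(6,5)/61² = (0.0113,0.0094)
o3: d²=365 > ρ²=62 → inactive
F = F_att + ΣF_rep = (7.5113,-19.9906)
Δp = p'−p = (1.8778,-4.9976); α = Δx/Fx = (55899/29768) / (55899/7442) = 1/4
check: Δy/Fy = (-74385/14884) / (-74385/3721) = 1/4 ✓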